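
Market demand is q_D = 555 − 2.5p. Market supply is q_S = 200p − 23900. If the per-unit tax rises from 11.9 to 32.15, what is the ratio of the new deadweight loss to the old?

In inverse form: demand p = 222 − 0.4q, supply p = 119.5 + 0.005q.
Competitive equilibrium: 222 − 0.4q = 119.5 + 0.005q → q* = 253.0864, p* = 120.7654.
For a per-unit tax t: Δq = t/0.405, so DWL = ½·t·(t/0.405) = t²/0.81.
At t = 11.9: DWL = 174.827. At t = 32.15: DWL = 1276.077.
Ratio = (32.15/11.9)² = 7.299.

7.299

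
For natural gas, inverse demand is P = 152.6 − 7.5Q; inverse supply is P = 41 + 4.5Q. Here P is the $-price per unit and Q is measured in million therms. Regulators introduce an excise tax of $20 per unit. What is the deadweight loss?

$16.67 million

Competitive equilibrium: 152.6 − 7.5Q = 41 + 4.5Q → Q* = 9.3, P* = 82.85.
With the tax, the buyer price exceeds the seller price by 20: (152.6 − 7.5Q) − (41 + 4.5Q) = 20 → Q' = 7.6333.
ΔQ = 9.3 − 7.6333 = 1.6667; the wedge equals the tax, 20.
The triangle = ½ × 1.6667 × 20 = $16.67 million.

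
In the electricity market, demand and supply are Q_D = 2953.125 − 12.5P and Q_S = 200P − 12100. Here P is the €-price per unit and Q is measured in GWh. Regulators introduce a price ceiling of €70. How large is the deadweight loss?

€1194.49

In inverse form: demand P = 236.25 − 0.08Q, supply P = 60.5 + 0.005Q.
Competitive equilibrium: 236.25 − 0.08Q = 60.5 + 0.005Q → Q* = 2067.6471, P* = 70.8382.
At the ceiling P = 70, quantity supplied = (70 − 60.5)/0.005 = 1900.
Willingness to pay at Q' = 1900: 236.25 − 0.08·1900 = 84.25.
ΔQ = 2067.6471 − 1900 = 167.6471; wedge = 84.25 − 70 = 14.25.
Welfare loss = ½ × 167.6471 × 14.25 = €1194.49.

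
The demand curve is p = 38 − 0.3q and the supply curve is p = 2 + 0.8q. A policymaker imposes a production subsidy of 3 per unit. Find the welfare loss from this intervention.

4.09

Competitive equilibrium: 38 − 0.3q = 2 + 0.8q → q* = 32.7273, p* = 28.1818.
The subsidy lowers effective supply by 3: p = 0.8q − 1.
New quantity: 38 − 0.3q = 0.8q − 1 → q' = 35.4545.
Overproduction Δq = 35.4545 − 32.7273 = 2.7272; wedge = subsidy = 3.
DWL = ½ × 2.7272 × 3 = 4.09.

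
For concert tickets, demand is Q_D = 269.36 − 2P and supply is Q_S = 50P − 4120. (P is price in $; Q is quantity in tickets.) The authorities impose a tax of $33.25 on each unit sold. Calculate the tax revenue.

In inverse form: demand P = 134.68 − 0.5Q, supply P = 82.4 + 0.02Q.
Competitive equilibrium: 134.68 − 0.5Q = 82.4 + 0.02Q → Q* = 100.5385, P* = 84.4108.
With the tax, the buyer price exceeds the seller price by 33.25: (134.68 − 0.5Q) − (82.4 + 0.02Q) = 33.25 → Q' = 36.5962.
Tax revenue = 33.25 × 36.5962 = $1216.82.

$1216.82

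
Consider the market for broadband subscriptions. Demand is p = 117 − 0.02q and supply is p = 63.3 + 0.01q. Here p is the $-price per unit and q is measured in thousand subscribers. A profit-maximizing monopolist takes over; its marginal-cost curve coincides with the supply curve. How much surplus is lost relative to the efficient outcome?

Competitive equilibrium: 117 − 0.02q = 63.3 + 0.01q → q* = 1790, p* = 81.2.
Marginal revenue: MR = 117 − 0.04q. Set MR = MC: 117 − 0.04q = 63.3 + 0.01q → q_m = 1074.
Price p_m = 117 − 0.02·1074 = 95.52; MC(q_m) = 63.3 + 0.01·1074 = 74.04.
Competitive q* = 1790, so Δq = 716; wedge = 95.52 − 74.04 = 21.48.
Welfare loss = ½ × 716 × 21.48 = $7689.84 thousand.

$7689.84 thousand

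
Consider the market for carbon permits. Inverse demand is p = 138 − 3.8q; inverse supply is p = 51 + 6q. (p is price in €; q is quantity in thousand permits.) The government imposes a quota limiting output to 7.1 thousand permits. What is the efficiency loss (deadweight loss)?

€15.48 thousand

Competitive equilibrium: 138 − 3.8q = 51 + 6q → q* = 8.8776, p* = 104.2653.
At q = 7.1: demand price = 138 − 3.8·7.1 = 111.02; supply price = 51 + 6·7.1 = 93.6.
Δq = 8.8776 − 7.1 = 1.7776; wedge = 111.02 − 93.6 = 17.42.
Welfare loss = ½ × 1.7776 × 17.42 = €15.48 thousand.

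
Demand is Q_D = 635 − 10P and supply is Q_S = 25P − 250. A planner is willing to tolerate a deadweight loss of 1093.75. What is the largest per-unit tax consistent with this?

In inverse form: demand P = 63.5 − 0.1Q, supply P = 10 + 0.04Q.
Competitive equilibrium: 63.5 − 0.1Q = 10 + 0.04Q → Q* = 382.1429, P* = 25.2857.
A tax t gives ΔQ = t/0.14 and wedge t, so DWL = t²/0.28.
t²/0.28 = 1093.75 → t² = 306.25 → t = 17.5.

17.5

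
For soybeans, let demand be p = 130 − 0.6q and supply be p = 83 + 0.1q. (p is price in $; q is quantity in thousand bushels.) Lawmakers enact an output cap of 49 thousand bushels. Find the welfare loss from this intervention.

Competitive equilibrium: 130 − 0.6q = 83 + 0.1q → q* = 67.1429, p* = 89.7143.
At q = 49: demand price = 130 − 0.6·49 = 100.6; supply price = 83 + 0.1·49 = 87.9.
Δq = 67.1429 − 49 = 18.1429; wedge = 100.6 − 87.9 = 12.7.
DWL = ½ × 18.1429 × 12.7 = $115.21 thousand.

$115.21 thousand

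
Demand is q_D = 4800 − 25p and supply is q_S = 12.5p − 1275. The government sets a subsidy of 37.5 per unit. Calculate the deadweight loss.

5859.375

In inverse form: demand p = 192 − 0.04q, supply p = 102 + 0.08q.
Competitive equilibrium: 192 − 0.04q = 102 + 0.08q → q* = 750, p* = 162.
The subsidy lowers effective supply by 37.5: p = 64.5 + 0.08q.
New quantity: 192 − 0.04q = 64.5 + 0.08q → q' = 1062.5.
Overproduction Δq = 1062.5 − 750 = 312.5; wedge = subsidy = 37.5.
Deadweight loss = ½ × 312.5 × 37.5 = 5859.375.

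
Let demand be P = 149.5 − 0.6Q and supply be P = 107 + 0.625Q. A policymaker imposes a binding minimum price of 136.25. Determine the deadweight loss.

97.40

Competitive equilibrium: 149.5 − 0.6Q = 107 + 0.625Q → Q* = 34.6939, P* = 128.6837.
At the floor P = 136.25, quantity demanded = (149.5 − 136.25)/0.6 = 22.0833.
Sellers' marginal cost at Q' = 22.0833: 107 + 0.625·22.0833 = 120.8021.
ΔQ = 34.6939 − 22.0833 = 12.6106; wedge = 136.25 − 120.8021 = 15.4479.
Deadweight loss = ½ × 12.6106 × 15.4479 = 97.40.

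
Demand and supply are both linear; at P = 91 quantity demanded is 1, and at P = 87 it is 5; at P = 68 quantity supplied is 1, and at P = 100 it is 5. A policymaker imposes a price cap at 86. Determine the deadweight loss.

0.42

Demand slope = (87 − 91)/(5 − 1) = −1, so P = 92 − Q.
Supply slope = (100 − 68)/(5 − 1) = 8, so P = 60 + 8Q.
Competitive equilibrium: 92 − Q = 60 + 8Q → Q* = 3.5556, P* = 88.4444.
At the ceiling P = 86, quantity supplied = (86 − 60)/8 = 3.25.
Willingness to pay at Q' = 3.25: 92 − 1·3.25 = 88.75.
ΔQ = 3.5556 − 3.25 = 0.3056; wedge = 88.75 − 86 = 2.75.
The triangle = ½ × 0.3056 × 2.75 = 0.42.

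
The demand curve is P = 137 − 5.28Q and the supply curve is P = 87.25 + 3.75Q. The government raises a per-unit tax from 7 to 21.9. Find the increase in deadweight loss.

23.84

Competitive equilibrium: 137 − 5.28Q = 87.25 + 3.75Q → Q* = 5.5094, P* = 107.9103.
For a per-unit tax t: ΔQ = t/9.03, so DWL = ½·t·(t/9.03) = t²/18.06.
At t = 7: DWL = 2.713. At t = 21.9: DWL = 26.556.
Increase = 26.556 − 2.713 = 23.84.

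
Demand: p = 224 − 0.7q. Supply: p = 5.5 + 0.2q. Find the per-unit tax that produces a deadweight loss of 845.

Competitive equilibrium: 224 − 0.7q = 5.5 + 0.2q → q* = 242.7778, p* = 54.0556.
A tax t gives Δq = t/0.9 and wedge t, so DWL = t²/1.8.
t²/1.8 = 845 → t² = 1521 → t = 39.

39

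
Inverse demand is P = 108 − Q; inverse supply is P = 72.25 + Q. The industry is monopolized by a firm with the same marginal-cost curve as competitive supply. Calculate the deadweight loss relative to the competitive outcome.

Competitive equilibrium: 108 − Q = 72.25 + Q → Q* = 17.875, P* = 90.125.
Marginal revenue: MR = 108 − 2Q. Set MR = MC: 108 − 2Q = 72.25 + Q → Q_m = 11.9167.
Price P_m = 108 − 1·11.9167 = 96.0833; MC(Q_m) = 72.25 + 1·11.9167 = 84.1667.
Competitive Q* = 17.875, so ΔQ = 5.9583; wedge = 96.0833 − 84.1667 = 11.9166.
Welfare loss = ½ × 5.9583 × 11.9166 = 35.50.

35.50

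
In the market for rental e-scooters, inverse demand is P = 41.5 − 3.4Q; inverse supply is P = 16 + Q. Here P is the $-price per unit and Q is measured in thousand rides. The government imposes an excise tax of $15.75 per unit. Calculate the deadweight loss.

Competitive equilibrium: 41.5 − 3.4Q = 16 + Q → Q* = 5.7955, P* = 21.7955.
With the tax, the buyer price exceeds the seller price by 15.75: (41.5 − 3.4Q) − (16 + Q) = 15.75 → Q' = 2.2159.
ΔQ = 5.7955 − 2.2159 = 3.5796; the wedge equals the tax, 15.75.
The triangle = ½ × 3.5796 × 15.75 = $28.19 thousand.

$28.19 thousand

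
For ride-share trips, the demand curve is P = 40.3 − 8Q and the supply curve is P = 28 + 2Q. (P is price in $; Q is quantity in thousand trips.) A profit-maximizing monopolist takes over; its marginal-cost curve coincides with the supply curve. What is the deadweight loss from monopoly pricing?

$1.49 thousand

Competitive equilibrium: 40.3 − 8Q = 28 + 2Q → Q* = 1.23, P* = 30.46.
Marginal revenue: MR = 40.3 − 16Q. Set MR = MC: 40.3 − 16Q = 28 + 2Q → Q_m = 0.6833.
Price P_m = 40.3 − 8·0.6833 = 34.8336; MC(Q_m) = 28 + 2·0.6833 = 29.3666.
Competitive Q* = 1.23, so ΔQ = 0.5467; wedge = 34.8336 − 29.3666 = 5.467.
DWL = ½ × 0.5467 × 5.467 = $1.49 thousand.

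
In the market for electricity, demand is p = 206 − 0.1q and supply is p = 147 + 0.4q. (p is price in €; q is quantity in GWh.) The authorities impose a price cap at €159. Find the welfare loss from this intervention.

€1936

Competitive equilibrium: 206 − 0.1q = 147 + 0.4q → q* = 118, p* = 194.2.
At the ceiling p = 159, quantity supplied = (159 − 147)/0.4 = 30.
Willingness to pay at q' = 30: 206 − 0.1·30 = 203.
Δq = 118 − 30 = 88; wedge = 203 − 159 = 44.
DWL = ½ × 88 × 44 = €1936.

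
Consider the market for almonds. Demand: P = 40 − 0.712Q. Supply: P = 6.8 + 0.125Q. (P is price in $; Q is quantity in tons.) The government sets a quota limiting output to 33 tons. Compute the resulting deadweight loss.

Competitive equilibrium: 40 − 0.712Q = 6.8 + 0.125Q → Q* = 39.6655, P* = 11.7582.
At Q = 33: demand price = 40 − 0.712·33 = 16.504; supply price = 6.8 + 0.125·33 = 10.925.
ΔQ = 39.6655 − 33 = 6.6655; wedge = 16.504 − 10.925 = 5.579.
DWL = ½ × 6.6655 × 5.579 = $18.59.

$18.59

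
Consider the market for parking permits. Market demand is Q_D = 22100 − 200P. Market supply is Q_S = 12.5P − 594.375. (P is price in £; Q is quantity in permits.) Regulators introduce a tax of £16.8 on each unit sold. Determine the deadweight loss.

£1660.24

In inverse form: demand P = 110.5 − 0.005Q, supply P = 47.55 + 0.08Q.
Competitive equilibrium: 110.5 − 0.005Q = 47.55 + 0.08Q → Q* = 740.58824, P* = 106.79706.
With the tax, the buyer price exceeds the seller price by 16.8: (110.5 − 0.005Q) − (47.55 + 0.08Q) = 16.8 → Q' = 542.94118.
ΔQ = 740.58824 − 542.94118 = 197.64706; the wedge equals the tax, 16.8.
Welfare loss = ½ × 197.64706 × 16.8 = £1660.24.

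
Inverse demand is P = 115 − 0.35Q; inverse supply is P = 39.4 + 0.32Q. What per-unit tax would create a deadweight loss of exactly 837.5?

33.5

Competitive equilibrium: 115 − 0.35Q = 39.4 + 0.32Q → Q* = 112.8358, P* = 75.5075.
A tax t gives ΔQ = t/0.67 and wedge t, so DWL = t²/1.34.
t²/1.34 = 837.5 → t² = 1122.25 → t = 33.5.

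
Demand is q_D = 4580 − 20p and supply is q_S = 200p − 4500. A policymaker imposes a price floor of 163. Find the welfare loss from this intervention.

162992.82

In inverse form: demand p = 229 − 0.05q, supply p = 22.5 + 0.005q.
Competitive equilibrium: 229 − 0.05q = 22.5 + 0.005q → q* = 3754.5455, p* = 41.2727.
At the floor p = 163, quantity demanded = (229 − 163)/0.05 = 1320.
Sellers' marginal cost at q' = 1320: 22.5 + 0.005·1320 = 29.1.
Δq = 3754.5455 − 1320 = 2434.5455; wedge = 163 − 29.1 = 133.9.
The triangle = ½ × 2434.5455 × 133.9 = 162992.82.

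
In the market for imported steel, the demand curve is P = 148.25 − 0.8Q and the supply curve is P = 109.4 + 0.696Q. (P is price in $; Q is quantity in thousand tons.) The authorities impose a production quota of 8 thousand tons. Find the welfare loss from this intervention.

$241.52 thousand

Competitive equilibrium: 148.25 − 0.8Q = 109.4 + 0.696Q → Q* = 25.96925, P* = 127.4746.
At Q = 8: demand price = 148.25 − 0.8·8 = 141.85; supply price = 109.4 + 0.696·8 = 114.968.
ΔQ = 25.96925 − 8 = 17.96925; wedge = 141.85 − 114.968 = 26.882.
DWL = ½ × 17.96925 × 26.882 = $241.52 thousand.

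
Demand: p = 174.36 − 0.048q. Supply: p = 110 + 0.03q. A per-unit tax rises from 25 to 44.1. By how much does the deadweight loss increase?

8460.32

Competitive equilibrium: 174.36 − 0.048q = 110 + 0.03q → q* = 825.1282, p* = 134.7538.
For a per-unit tax t: Δq = t/0.078, so DWL = ½·t·(t/0.078) = t²/0.156.
At t = 25: DWL = 4006.41. At t = 44.1: DWL = 12466.731.
Increase = 12466.731 − 4006.41 = 8460.32.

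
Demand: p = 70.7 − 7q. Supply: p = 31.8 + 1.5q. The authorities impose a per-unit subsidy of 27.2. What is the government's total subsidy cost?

Competitive equilibrium: 70.7 − 7q = 31.8 + 1.5q → q* = 4.5765, p* = 38.6647.
The subsidy lowers effective supply by 27.2: p = 4.6 + 1.5q.
New quantity: 70.7 − 7q = 4.6 + 1.5q → q' = 7.7765.
Total subsidy cost = 27.2 × 7.7765 = 211.52.

211.52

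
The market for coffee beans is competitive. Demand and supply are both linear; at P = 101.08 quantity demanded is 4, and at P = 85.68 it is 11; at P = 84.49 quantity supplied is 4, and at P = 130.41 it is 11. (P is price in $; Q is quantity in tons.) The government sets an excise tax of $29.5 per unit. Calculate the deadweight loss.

$49.67

Demand slope = (85.68 − 101.08)/(11 − 4) = −2.2, so P = 109.88 − 2.2Q.
Supply slope = (130.41 − 84.49)/(11 − 4) = 6.56, so P = 58.25 + 6.56Q.
Competitive equilibrium: 109.88 − 2.2Q = 58.25 + 6.56Q → Q* = 5.8938, P* = 96.9136.
With the tax, the buyer price exceeds the seller price by 29.5: (109.88 − 2.2Q) − (58.25 + 6.56Q) = 29.5 → Q' = 2.5263.
ΔQ = 5.8938 − 2.5263 = 3.3675; the wedge equals the tax, 29.5.
Deadweight loss = ½ × 3.3675 × 29.5 = $49.67.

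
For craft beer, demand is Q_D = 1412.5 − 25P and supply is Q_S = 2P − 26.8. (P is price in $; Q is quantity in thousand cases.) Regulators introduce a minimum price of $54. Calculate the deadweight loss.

$80.95 thousand

In inverse form: demand P = 56.5 − 0.04Q, supply P = 13.4 + 0.5Q.
Competitive equilibrium: 56.5 − 0.04Q = 13.4 + 0.5Q → Q* = 79.8148, P* = 53.3074.
At the floor P = 54, quantity demanded = (56.5 − 54)/0.04 = 62.5.
Sellers' marginal cost at Q' = 62.5: 13.4 + 0.5·62.5 = 44.65.
ΔQ = 79.8148 − 62.5 = 17.3148; wedge = 54 − 44.65 = 9.35.
Welfare loss = ½ × 17.3148 × 9.35 = $80.95 thousand.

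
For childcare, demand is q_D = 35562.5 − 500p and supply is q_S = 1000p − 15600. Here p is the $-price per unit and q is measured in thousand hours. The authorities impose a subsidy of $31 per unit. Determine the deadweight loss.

$160166.67 thousand

In inverse form: demand p = 71.125 − 0.002q, supply p = 15.6 + 0.001q.
Competitive equilibrium: 71.125 − 0.002q = 15.6 + 0.001q → q* = 18508.3333, p* = 34.1083.
The subsidy lowers effective supply by 31: p = 0.001q − 15.4.
New quantity: 71.125 − 0.002q = 0.001q − 15.4 → q' = 28841.6667.
Overproduction Δq = 28841.6667 − 18508.3333 = 10333.3334; wedge = subsidy = 31.
Deadweight loss = ½ × 10333.3334 × 31 = $160166.67 thousand.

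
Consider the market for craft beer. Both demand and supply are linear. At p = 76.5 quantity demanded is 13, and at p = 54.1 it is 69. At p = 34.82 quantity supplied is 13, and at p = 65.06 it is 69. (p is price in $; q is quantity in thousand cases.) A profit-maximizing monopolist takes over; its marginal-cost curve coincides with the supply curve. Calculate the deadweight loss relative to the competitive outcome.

$137.70 thousand

Demand slope = (54.1 − 76.5)/(69 − 13) = −0.4, so p = 81.7 − 0.4q.
Supply slope = (65.06 − 34.82)/(69 − 13) = 0.54, so p = 27.8 + 0.54q.
Competitive equilibrium: 81.7 − 0.4q = 27.8 + 0.54q → q* = 57.3404, p* = 58.7638.
Marginal revenue: MR = 81.7 − 0.8q. Set MR = MC: 81.7 − 0.8q = 27.8 + 0.54q → q_m = 40.2239.
Price p_m = 81.7 − 0.4·40.2239 = 65.6104; MC(q_m) = 27.8 + 0.54·40.2239 = 49.5209.
Competitive q* = 57.3404, so Δq = 17.1165; wedge = 65.6104 − 49.5209 = 16.0895.
Deadweight loss = ½ × 17.1165 × 16.0895 = $137.70 thousand.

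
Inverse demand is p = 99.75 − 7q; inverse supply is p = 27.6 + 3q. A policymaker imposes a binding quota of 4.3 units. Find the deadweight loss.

Competitive equilibrium: 99.75 − 7q = 27.6 + 3q → q* = 7.215, p* = 49.245.
At q = 4.3: demand price = 99.75 − 7·4.3 = 69.65; supply price = 27.6 + 3·4.3 = 40.5.
Δq = 7.215 − 4.3 = 2.915; wedge = 69.65 − 40.5 = 29.15.
DWL = ½ × 2.915 × 29.15 = 42.49.

42.49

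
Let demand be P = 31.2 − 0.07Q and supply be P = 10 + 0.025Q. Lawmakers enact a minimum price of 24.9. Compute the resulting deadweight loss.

842.22

Competitive equilibrium: 31.2 − 0.07Q = 10 + 0.025Q → Q* = 223.1579, P* = 15.5789.
At the floor P = 24.9, quantity demanded = (31.2 − 24.9)/0.07 = 90.
Sellers' marginal cost at Q' = 90: 10 + 0.025·90 = 12.25.
ΔQ = 223.1579 − 90 = 133.1579; wedge = 24.9 − 12.25 = 12.65.
Welfare loss = ½ × 133.1579 × 12.65 = 842.22.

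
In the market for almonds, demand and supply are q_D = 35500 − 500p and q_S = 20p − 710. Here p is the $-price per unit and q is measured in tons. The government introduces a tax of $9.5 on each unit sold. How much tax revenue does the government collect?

$4750

In inverse form: demand p = 71 − 0.002q, supply p = 35.5 + 0.05q.
Competitive equilibrium: 71 − 0.002q = 35.5 + 0.05q → q* = 682.6923, p* = 69.6346.
With the tax, the buyer price exceeds the seller price by 9.5: (71 − 0.002q) − (35.5 + 0.05q) = 9.5 → q' = 500.
Tax revenue = 9.5 × 500 = $4750.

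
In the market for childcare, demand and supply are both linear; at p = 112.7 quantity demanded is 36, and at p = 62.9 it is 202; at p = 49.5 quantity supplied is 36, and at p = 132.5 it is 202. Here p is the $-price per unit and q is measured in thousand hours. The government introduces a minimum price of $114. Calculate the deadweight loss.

Demand slope = (62.9 − 112.7)/(202 − 36) = −0.3, so p = 123.5 − 0.3q.
Supply slope = (132.5 − 49.5)/(202 − 36) = 0.5, so p = 31.5 + 0.5q.
Competitive equilibrium: 123.5 − 0.3q = 31.5 + 0.5q → q* = 115, p* = 89.
At the floor p = 114, quantity demanded = (123.5 − 114)/0.3 = 31.66667.
Sellers' marginal cost at q' = 31.66667: 31.5 + 0.5·31.66667 = 47.33334.
Δq = 115 − 31.66667 = 83.33333; wedge = 114 − 47.33334 = 66.66666.
Deadweight loss = ½ × 83.33333 × 66.66666 = $2777.78 thousand.

$2777.78 thousand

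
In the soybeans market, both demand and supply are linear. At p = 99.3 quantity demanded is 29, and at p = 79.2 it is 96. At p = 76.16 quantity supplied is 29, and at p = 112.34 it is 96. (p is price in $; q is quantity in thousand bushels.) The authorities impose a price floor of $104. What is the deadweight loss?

Demand slope = (79.2 − 99.3)/(96 − 29) = −0.3, so p = 108 − 0.3q.
Supply slope = (112.34 − 76.16)/(96 − 29) = 0.54, so p = 60.5 + 0.54q.
Competitive equilibrium: 108 − 0.3q = 60.5 + 0.54q → q* = 56.5476, p* = 91.0357.
At the floor p = 104, quantity demanded = (108 − 104)/0.3 = 13.3333.
Sellers' marginal cost at q' = 13.3333: 60.5 + 0.54·13.3333 = 67.7.
Δq = 56.5476 − 13.3333 = 43.2143; wedge = 104 − 67.7 = 36.3.
Welfare loss = ½ × 43.2143 × 36.3 = $784.34 thousand.

$784.34 thousand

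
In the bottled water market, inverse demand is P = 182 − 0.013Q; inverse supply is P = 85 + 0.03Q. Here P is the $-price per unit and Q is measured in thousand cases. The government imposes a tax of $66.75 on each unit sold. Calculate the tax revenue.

Competitive equilibrium: 182 − 0.013Q = 85 + 0.03Q → Q* = 2255.814, P* = 152.6744.
With the tax, the buyer price exceeds the seller price by 66.75: (182 − 0.013Q) − (85 + 0.03Q) = 66.75 → Q' = 703.4884.
Tax revenue = 66.75 × 703.4884 = $46957.85 thousand.

$46957.85 thousand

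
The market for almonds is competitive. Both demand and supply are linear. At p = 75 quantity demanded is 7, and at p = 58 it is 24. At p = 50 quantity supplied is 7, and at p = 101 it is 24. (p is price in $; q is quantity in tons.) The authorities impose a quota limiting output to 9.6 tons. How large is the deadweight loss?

Demand slope = (58 − 75)/(24 − 7) = −1, so p = 82 − q.
Supply slope = (101 − 50)/(24 − 7) = 3, so p = 29 + 3q.
Competitive equilibrium: 82 − q = 29 + 3q → q* = 13.25, p* = 68.75.
At q = 9.6: demand price = 82 − 1·9.6 = 72.4; supply price = 29 + 3·9.6 = 57.8.
Δq = 13.25 − 9.6 = 3.65; wedge = 72.4 − 57.8 = 14.6.
Deadweight loss = ½ × 3.65 × 14.6 = $26.645.

$26.645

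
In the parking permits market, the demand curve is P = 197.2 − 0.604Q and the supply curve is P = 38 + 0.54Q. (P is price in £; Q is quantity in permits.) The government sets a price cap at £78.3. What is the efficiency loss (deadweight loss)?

Competitive equilibrium: 197.2 − 0.604Q = 38 + 0.54Q → Q* = 139.1608, P* = 113.1469.
At the ceiling P = 78.3, quantity supplied = (78.3 − 38)/0.54 = 74.6296.
Willingness to pay at Q' = 74.6296: 197.2 − 0.604·74.6296 = 152.1237.
ΔQ = 139.1608 − 74.6296 = 64.5312; wedge = 152.1237 − 78.3 = 73.8237.
DWL = ½ × 64.5312 × 73.8237 = £2381.97.

£2381.97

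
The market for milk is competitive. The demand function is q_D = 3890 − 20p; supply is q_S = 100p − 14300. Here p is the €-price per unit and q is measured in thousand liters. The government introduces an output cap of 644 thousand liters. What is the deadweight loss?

€1378.16 thousand

In inverse form: demand p = 194.5 − 0.05q, supply p = 143 + 0.01q.
Competitive equilibrium: 194.5 − 0.05q = 143 + 0.01q → q* = 858.3333, p* = 151.5833.
At q = 644: demand price = 194.5 − 0.05·644 = 162.3; supply price = 143 + 0.01·644 = 149.44.
Δq = 858.3333 − 644 = 214.3333; wedge = 162.3 − 149.44 = 12.86.
Deadweight loss = ½ × 214.3333 × 12.86 = €1378.16 thousand.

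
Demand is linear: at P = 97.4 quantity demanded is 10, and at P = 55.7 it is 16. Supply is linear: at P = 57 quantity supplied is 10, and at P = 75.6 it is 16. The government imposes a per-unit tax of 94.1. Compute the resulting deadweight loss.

440.54

Demand slope = (55.7 − 97.4)/(16 − 10) = −6.95, so P = 166.9 − 6.95Q.
Supply slope = (75.6 − 57)/(16 − 10) = 3.1, so P = 26 + 3.1Q.
Competitive equilibrium: 166.9 − 6.95Q = 26 + 3.1Q → Q* = 14.0199, P* = 69.4617.
With the tax, the buyer price exceeds the seller price by 94.1: (166.9 − 6.95Q) − (26 + 3.1Q) = 94.1 → Q' = 4.6567.
ΔQ = 14.0199 − 4.6567 = 9.3632; the wedge equals the tax, 94.1.
Deadweight loss = ½ × 9.3632 × 94.1 = 440.54.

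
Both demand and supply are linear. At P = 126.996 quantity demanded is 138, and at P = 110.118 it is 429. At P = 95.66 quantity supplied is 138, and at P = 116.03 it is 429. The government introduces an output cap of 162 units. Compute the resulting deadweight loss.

3120.52

Demand slope = (110.118 − 126.996)/(429 − 138) = −0.058, so P = 135 − 0.058Q.
Supply slope = (116.03 − 95.66)/(429 − 138) = 0.07, so P = 86 + 0.07Q.
Competitive equilibrium: 135 − 0.058Q = 86 + 0.07Q → Q* = 382.8125, P* = 112.7969.
At Q = 162: demand price = 135 − 0.058·162 = 125.604; supply price = 86 + 0.07·162 = 97.34.
ΔQ = 382.8125 − 162 = 220.8125; wedge = 125.604 − 97.34 = 28.264.
Welfare loss = ½ × 220.8125 × 28.264 = 3120.52.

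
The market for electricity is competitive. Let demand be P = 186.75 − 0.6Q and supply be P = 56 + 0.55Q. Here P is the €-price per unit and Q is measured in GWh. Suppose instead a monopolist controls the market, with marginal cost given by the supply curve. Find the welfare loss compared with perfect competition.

€873.74

Competitive equilibrium: 186.75 − 0.6Q = 56 + 0.55Q → Q* = 113.6957, P* = 118.5326.
Marginal revenue: MR = 186.75 − 1.2Q. Set MR = MC: 186.75 − 1.2Q = 56 + 0.55Q → Q_m = 74.7143.
Price P_m = 186.75 − 0.6·74.7143 = 141.9214; MC(Q_m) = 56 + 0.55·74.7143 = 97.0929.
Competitive Q* = 113.6957, so ΔQ = 38.9814; wedge = 141.9214 − 97.0929 = 44.8285.
DWL = ½ × 38.9814 × 44.8285 = €873.74.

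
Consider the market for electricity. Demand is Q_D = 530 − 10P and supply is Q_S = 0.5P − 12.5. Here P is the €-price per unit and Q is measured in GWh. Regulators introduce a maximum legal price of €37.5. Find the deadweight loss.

€52.68

In inverse form: demand P = 53 − 0.1Q, supply P = 25 + 2Q.
Competitive equilibrium: 53 − 0.1Q = 25 + 2Q → Q* = 13.3333, P* = 51.6667.
At the ceiling P = 37.5, quantity supplied = (37.5 − 25)/2 = 6.25.
Willingness to pay at Q' = 6.25: 53 − 0.1·6.25 = 52.375.
ΔQ = 13.3333 − 6.25 = 7.0833; wedge = 52.375 − 37.5 = 14.875.
DWL = ½ × 7.0833 × 14.875 = €52.68.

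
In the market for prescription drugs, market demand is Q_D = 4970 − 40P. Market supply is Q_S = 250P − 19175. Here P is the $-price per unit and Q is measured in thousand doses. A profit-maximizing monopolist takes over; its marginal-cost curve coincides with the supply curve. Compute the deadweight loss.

In inverse form: demand P = 124.25 − 0.025Q, supply P = 76.7 + 0.004Q.
Competitive equilibrium: 124.25 − 0.025Q = 76.7 + 0.004Q → Q* = 1639.6552, P* = 83.2586.
Marginal revenue: MR = 124.25 − 0.05Q. Set MR = MC: 124.25 − 0.05Q = 76.7 + 0.004Q → Q_m = 880.5556.
Price P_m = 124.25 − 0.025·880.5556 = 102.2361; MC(Q_m) = 76.7 + 0.004·880.5556 = 80.2222.
Competitive Q* = 1639.6552, so ΔQ = 759.0996; wedge = 102.2361 − 80.2222 = 22.0139.
Welfare loss = ½ × 759.0996 × 22.0139 = $8355.37 thousand.

$8355.37 thousand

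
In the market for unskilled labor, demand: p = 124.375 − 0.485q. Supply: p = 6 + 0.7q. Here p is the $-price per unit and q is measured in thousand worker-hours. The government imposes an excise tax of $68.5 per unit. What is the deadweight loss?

$1979.85 thousand

Competitive equilibrium: 124.375 − 0.485q = 6 + 0.7q → q* = 99.8945, p* = 75.9262.
With the tax, the buyer price exceeds the seller price by 68.5: (124.375 − 0.485q) − (6 + 0.7q) = 68.5 → q' = 42.0886.
Δq = 99.8945 − 42.0886 = 57.8059; the wedge equals the tax, 68.5.
DWL = ½ × 57.8059 × 68.5 = $1979.85 thousand.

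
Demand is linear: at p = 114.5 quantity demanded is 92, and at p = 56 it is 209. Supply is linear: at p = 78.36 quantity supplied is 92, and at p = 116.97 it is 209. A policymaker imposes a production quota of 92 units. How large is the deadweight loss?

786.81

Demand slope = (56 − 114.5)/(209 − 92) = −0.5, so p = 160.5 − 0.5q.
Supply slope = (116.97 − 78.36)/(209 − 92) = 0.33, so p = 48 + 0.33q.
Competitive equilibrium: 160.5 − 0.5q = 48 + 0.33q → q* = 135.5422, p* = 92.7289.
At q = 92: demand price = 160.5 − 0.5·92 = 114.5; supply price = 48 + 0.33·92 = 78.36.
Δq = 135.5422 − 92 = 43.5422; wedge = 114.5 − 78.36 = 36.14.
Deadweight loss = ½ × 43.5422 × 36.14 = 786.81.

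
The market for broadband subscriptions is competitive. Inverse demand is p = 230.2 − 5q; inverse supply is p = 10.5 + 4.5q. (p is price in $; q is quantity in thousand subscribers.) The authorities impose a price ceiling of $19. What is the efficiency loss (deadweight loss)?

Competitive equilibrium: 230.2 − 5q = 10.5 + 4.5q → q* = 23.1263, p* = 114.5684.
At the ceiling p = 19, quantity supplied = (19 − 10.5)/4.5 = 1.8889.
Willingness to pay at q' = 1.8889: 230.2 − 5·1.8889 = 220.7555.
Δq = 23.1263 − 1.8889 = 21.2374; wedge = 220.7555 − 19 = 201.7555.
DWL = ½ × 21.2374 × 201.7555 = $2142.38 thousand.

$2142.38 thousand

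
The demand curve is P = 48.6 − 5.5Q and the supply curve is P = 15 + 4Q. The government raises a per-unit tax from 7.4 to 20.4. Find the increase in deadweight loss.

19.02

Competitive equilibrium: 48.6 − 5.5Q = 15 + 4Q → Q* = 3.5368, P* = 29.1474.
For a per-unit tax t: ΔQ = t/9.5, so DWL = ½·t·(t/9.5) = t²/19.
At t = 7.4: DWL = 2.882. At t = 20.4: DWL = 21.903.
Increase = 21.903 − 2.882 = 19.02.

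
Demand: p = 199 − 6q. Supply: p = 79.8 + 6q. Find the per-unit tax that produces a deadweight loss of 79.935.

Competitive equilibrium: 199 − 6q = 79.8 + 6q → q* = 9.9333, p* = 139.4.
A tax t gives Δq = t/12 and wedge t, so DWL = t²/24.
t²/24 = 79.935 → t² = 1918.44 → t = 43.8.

43.8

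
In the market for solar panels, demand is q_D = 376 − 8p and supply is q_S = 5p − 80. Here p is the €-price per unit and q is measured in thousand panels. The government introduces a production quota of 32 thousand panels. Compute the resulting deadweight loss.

In inverse form: demand p = 47 − 0.125q, supply p = 16 + 0.2q.
Competitive equilibrium: 47 − 0.125q = 16 + 0.2q → q* = 95.3846, p* = 35.0769.
At q = 32: demand price = 47 − 0.125·32 = 43; supply price = 16 + 0.2·32 = 22.4.
Δq = 95.3846 − 32 = 63.3846; wedge = 43 − 22.4 = 20.6.
Welfare loss = ½ × 63.3846 × 20.6 = €652.86 thousand.

€652.86 thousand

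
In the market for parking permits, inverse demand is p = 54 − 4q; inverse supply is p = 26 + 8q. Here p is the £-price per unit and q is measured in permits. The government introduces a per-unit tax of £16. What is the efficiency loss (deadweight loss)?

Competitive equilibrium: 54 − 4q = 26 + 8q → q* = 2.3333, p* = 44.6667.
With the tax, the buyer price exceeds the seller price by 16: (54 − 4q) − (26 + 8q) = 16 → q' = 1.
Δq = 2.3333 − 1 = 1.3333; the wedge equals the tax, 16.
DWL = ½ × 1.3333 × 16 = £10.67.

£10.67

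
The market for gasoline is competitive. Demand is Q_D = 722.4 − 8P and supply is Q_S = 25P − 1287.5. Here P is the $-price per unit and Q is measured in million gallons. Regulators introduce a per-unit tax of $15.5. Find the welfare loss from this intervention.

In inverse form: demand P = 90.3 − 0.125Q, supply P = 51.5 + 0.04Q.
Competitive equilibrium: 90.3 − 0.125Q = 51.5 + 0.04Q → Q* = 235.1515, P* = 60.9061.
With the tax, the buyer price exceeds the seller price by 15.5: (90.3 − 0.125Q) − (51.5 + 0.04Q) = 15.5 → Q' = 141.2121.
ΔQ = 235.1515 − 141.2121 = 93.9394; the wedge equals the tax, 15.5.
Welfare loss = ½ × 93.9394 × 15.5 = $728.03 million.

$728.03 million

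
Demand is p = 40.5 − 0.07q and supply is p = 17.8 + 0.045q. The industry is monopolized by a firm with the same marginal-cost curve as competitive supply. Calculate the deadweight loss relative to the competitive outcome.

Competitive equilibrium: 40.5 − 0.07q = 17.8 + 0.045q → q* = 197.3913, p* = 26.6826.
Marginal revenue: MR = 40.5 − 0.14q. Set MR = MC: 40.5 − 0.14q = 17.8 + 0.045q → q_m = 122.7027.
Price p_m = 40.5 − 0.07·122.7027 = 31.9108; MC(q_m) = 17.8 + 0.045·122.7027 = 23.3216.
Competitive q* = 197.3913, so Δq = 74.6886; wedge = 31.9108 − 23.3216 = 8.5892.
DWL = ½ × 74.6886 × 8.5892 = 320.76.

320.76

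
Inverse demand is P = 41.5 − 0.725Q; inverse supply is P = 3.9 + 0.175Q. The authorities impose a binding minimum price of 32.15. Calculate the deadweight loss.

375.36

Competitive equilibrium: 41.5 − 0.725Q = 3.9 + 0.175Q → Q* = 41.7778, P* = 11.2111.
At the floor P = 32.15, quantity demanded = (41.5 − 32.15)/0.725 = 12.8966.
Sellers' marginal cost at Q' = 12.8966: 3.9 + 0.175·12.8966 = 6.1569.
ΔQ = 41.7778 − 12.8966 = 28.8812; wedge = 32.15 − 6.1569 = 25.9931.
Deadweight loss = ½ × 28.8812 × 25.9931 = 375.36.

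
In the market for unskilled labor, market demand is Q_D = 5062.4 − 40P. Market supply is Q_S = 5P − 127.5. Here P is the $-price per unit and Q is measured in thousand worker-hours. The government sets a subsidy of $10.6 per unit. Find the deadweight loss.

$249.69 thousand

In inverse form: demand P = 126.56 − 0.025Q, supply P = 25.5 + 0.2Q.
Competitive equilibrium: 126.56 − 0.025Q = 25.5 + 0.2Q → Q* = 449.1556, P* = 115.3311.
The subsidy lowers effective supply by 10.6: P = 14.9 + 0.2Q.
New quantity: 126.56 − 0.025Q = 14.9 + 0.2Q → Q' = 496.2667.
Overproduction ΔQ = 496.2667 − 449.1556 = 47.1111; wedge = subsidy = 10.6.
Deadweight loss = ½ × 47.1111 × 10.6 = $249.69 thousand.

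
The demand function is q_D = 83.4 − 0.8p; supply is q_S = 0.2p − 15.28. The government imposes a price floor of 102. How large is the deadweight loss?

22.04

In inverse form: demand p = 104.25 − 1.25q, supply p = 76.4 + 5q.
Competitive equilibrium: 104.25 − 1.25q = 76.4 + 5q → q* = 4.456, p* = 98.68.
At the floor p = 102, quantity demanded = (104.25 − 102)/1.25 = 1.8.
Sellers' marginal cost at q' = 1.8: 76.4 + 5·1.8 = 85.4.
Δq = 4.456 − 1.8 = 2.656; wedge = 102 − 85.4 = 16.6.
Welfare loss = ½ × 2.656 × 16.6 = 22.04.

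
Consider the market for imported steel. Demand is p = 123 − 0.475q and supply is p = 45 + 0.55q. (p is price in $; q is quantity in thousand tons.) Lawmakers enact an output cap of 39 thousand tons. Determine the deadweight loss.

Competitive equilibrium: 123 − 0.475q = 45 + 0.55q → q* = 76.0976, p* = 86.8537.
At q = 39: demand price = 123 − 0.475·39 = 104.475; supply price = 45 + 0.55·39 = 66.45.
Δq = 76.0976 − 39 = 37.0976; wedge = 104.475 − 66.45 = 38.025.
The triangle = ½ × 37.0976 × 38.025 = $705.32 thousand.

$705.32 thousand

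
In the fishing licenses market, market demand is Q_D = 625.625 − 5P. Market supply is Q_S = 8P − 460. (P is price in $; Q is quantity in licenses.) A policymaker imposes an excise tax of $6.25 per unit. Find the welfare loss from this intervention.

In inverse form: demand P = 125.125 − 0.2Q, supply P = 57.5 + 0.125Q.
Competitive equilibrium: 125.125 − 0.2Q = 57.5 + 0.125Q → Q* = 208.0769, P* = 83.5096.
With the tax, the buyer price exceeds the seller price by 6.25: (125.125 − 0.2Q) − (57.5 + 0.125Q) = 6.25 → Q' = 188.8462.
ΔQ = 208.0769 − 188.8462 = 19.2307; the wedge equals the tax, 6.25.
Welfare loss = ½ × 19.2307 × 6.25 = $60.10.

$60.10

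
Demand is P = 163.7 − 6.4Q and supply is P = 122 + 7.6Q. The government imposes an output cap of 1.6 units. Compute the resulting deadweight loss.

13.30

Competitive equilibrium: 163.7 − 6.4Q = 122 + 7.6Q → Q* = 2.9786, P* = 144.6371.
At Q = 1.6: demand price = 163.7 − 6.4·1.6 = 153.46; supply price = 122 + 7.6·1.6 = 134.16.
ΔQ = 2.9786 − 1.6 = 1.3786; wedge = 153.46 − 134.16 = 19.3.
Deadweight loss = ½ × 1.3786 × 19.3 = 13.30.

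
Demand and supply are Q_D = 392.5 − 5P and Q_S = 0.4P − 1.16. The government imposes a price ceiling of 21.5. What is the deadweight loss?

570.66

In inverse form: demand P = 78.5 − 0.2Q, supply P = 2.9 + 2.5Q.
Competitive equilibrium: 78.5 − 0.2Q = 2.9 + 2.5Q → Q* = 28, P* = 72.9.
At the ceiling P = 21.5, quantity supplied = (21.5 − 2.9)/2.5 = 7.44.
Willingness to pay at Q' = 7.44: 78.5 − 0.2·7.44 = 77.012.
ΔQ = 28 − 7.44 = 20.56; wedge = 77.012 − 21.5 = 55.512.
Welfare loss = ½ × 20.56 × 55.512 = 570.66.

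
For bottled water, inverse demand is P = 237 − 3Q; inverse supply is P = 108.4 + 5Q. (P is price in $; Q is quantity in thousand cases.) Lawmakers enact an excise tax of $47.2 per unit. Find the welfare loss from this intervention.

Competitive equilibrium: 237 − 3Q = 108.4 + 5Q → Q* = 16.075, P* = 188.775.
With the tax, the buyer price exceeds the seller price by 47.2: (237 − 3Q) − (108.4 + 5Q) = 47.2 → Q' = 10.175.
ΔQ = 16.075 − 10.175 = 5.9; the wedge equals the tax, 47.2.
Welfare loss = ½ × 5.9 × 47.2 = $139.24 thousand.

$139.24 thousand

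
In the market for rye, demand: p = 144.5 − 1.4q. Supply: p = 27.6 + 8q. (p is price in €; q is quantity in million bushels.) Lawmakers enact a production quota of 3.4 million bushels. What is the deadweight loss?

€383.77 million

Competitive equilibrium: 144.5 − 1.4q = 27.6 + 8q → q* = 12.4362, p* = 127.0894.
At q = 3.4: demand price = 144.5 − 1.4·3.4 = 139.74; supply price = 27.6 + 8·3.4 = 54.8.
Δq = 12.4362 − 3.4 = 9.0362; wedge = 139.74 − 54.8 = 84.94.
Deadweight loss = ½ × 9.0362 × 84.94 = €383.77 million.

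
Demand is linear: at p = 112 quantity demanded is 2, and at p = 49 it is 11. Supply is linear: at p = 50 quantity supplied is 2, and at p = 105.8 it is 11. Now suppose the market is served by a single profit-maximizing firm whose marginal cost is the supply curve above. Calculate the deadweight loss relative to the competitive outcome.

Demand slope = (49 − 112)/(11 − 2) = −7, so p = 126 − 7q.
Supply slope = (105.8 − 50)/(11 − 2) = 6.2, so p = 37.6 + 6.2q.
Competitive equilibrium: 126 − 7q = 37.6 + 6.2q → q* = 6.697, p* = 79.1212.
Marginal revenue: MR = 126 − 14q. Set MR = MC: 126 − 14q = 37.6 + 6.2q → q_m = 4.3762.
Price p_m = 126 − 7·4.3762 = 95.3666; MC(q_m) = 37.6 + 6.2·4.3762 = 64.7324.
Competitive q* = 6.697, so Δq = 2.3208; wedge = 95.3666 − 64.7324 = 30.6342.
The triangle = ½ × 2.3208 × 30.6342 = 35.55.

35.55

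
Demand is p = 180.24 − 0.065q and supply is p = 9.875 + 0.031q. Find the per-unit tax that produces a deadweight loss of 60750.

Competitive equilibrium: 180.24 − 0.065q = 9.875 + 0.031q → q* = 1774.6354, p* = 64.8887.
A tax t gives Δq = t/0.096 and wedge t, so DWL = t²/0.192.
t²/0.192 = 60750 → t² = 11664 → t = 108.

108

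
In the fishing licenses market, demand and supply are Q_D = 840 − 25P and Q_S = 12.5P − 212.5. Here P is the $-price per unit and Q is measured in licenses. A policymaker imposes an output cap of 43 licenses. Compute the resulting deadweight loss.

In inverse form: demand P = 33.6 − 0.04Q, supply P = 17 + 0.08Q.
Competitive equilibrium: 33.6 − 0.04Q = 17 + 0.08Q → Q* = 138.3333, P* = 28.0667.
At Q = 43: demand price = 33.6 − 0.04·43 = 31.88; supply price = 17 + 0.08·43 = 20.44.
ΔQ = 138.3333 − 43 = 95.3333; wedge = 31.88 − 20.44 = 11.44.
Welfare loss = ½ × 95.3333 × 11.44 = $545.31.

$545.31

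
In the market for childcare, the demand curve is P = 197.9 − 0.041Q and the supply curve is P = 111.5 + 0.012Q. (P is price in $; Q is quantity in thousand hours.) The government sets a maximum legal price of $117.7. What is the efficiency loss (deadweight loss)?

$32858.18 thousand

Competitive equilibrium: 197.9 − 0.041Q = 111.5 + 0.012Q → Q* = 1630.18868, P* = 131.06226.
At the ceiling P = 117.7, quantity supplied = (117.7 − 111.5)/0.012 = 516.66667.
Willingness to pay at Q' = 516.66667: 197.9 − 0.041·516.66667 = 176.71667.
ΔQ = 1630.18868 − 516.66667 = 1113.52201; wedge = 176.71667 − 117.7 = 59.01667.
Welfare loss = ½ × 1113.52201 × 59.01667 = $32858.18 thousand.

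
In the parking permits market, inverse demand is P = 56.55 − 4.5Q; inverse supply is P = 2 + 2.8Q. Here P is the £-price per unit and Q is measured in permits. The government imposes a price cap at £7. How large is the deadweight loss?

£118.04

Competitive equilibrium: 56.55 − 4.5Q = 2 + 2.8Q → Q* = 7.4726, P* = 22.9233.
At the ceiling P = 7, quantity supplied = (7 − 2)/2.8 = 1.7857.
Willingness to pay at Q' = 1.7857: 56.55 − 4.5·1.7857 = 48.5144.
ΔQ = 7.4726 − 1.7857 = 5.6869; wedge = 48.5144 − 7 = 41.5144.
DWL = ½ × 5.6869 × 41.5144 = £118.04.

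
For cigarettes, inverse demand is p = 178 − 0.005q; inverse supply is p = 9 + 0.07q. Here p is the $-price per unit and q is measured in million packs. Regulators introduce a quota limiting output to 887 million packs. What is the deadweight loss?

Competitive equilibrium: 178 − 0.005q = 9 + 0.07q → q* = 2253.3333, p* = 166.7333.
At q = 887: demand price = 178 − 0.005·887 = 173.565; supply price = 9 + 0.07·887 = 71.09.
Δq = 2253.3333 − 887 = 1366.3333; wedge = 173.565 − 71.09 = 102.475.
Deadweight loss = ½ × 1366.3333 × 102.475 = $70007.50 million.

$70007.50 million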